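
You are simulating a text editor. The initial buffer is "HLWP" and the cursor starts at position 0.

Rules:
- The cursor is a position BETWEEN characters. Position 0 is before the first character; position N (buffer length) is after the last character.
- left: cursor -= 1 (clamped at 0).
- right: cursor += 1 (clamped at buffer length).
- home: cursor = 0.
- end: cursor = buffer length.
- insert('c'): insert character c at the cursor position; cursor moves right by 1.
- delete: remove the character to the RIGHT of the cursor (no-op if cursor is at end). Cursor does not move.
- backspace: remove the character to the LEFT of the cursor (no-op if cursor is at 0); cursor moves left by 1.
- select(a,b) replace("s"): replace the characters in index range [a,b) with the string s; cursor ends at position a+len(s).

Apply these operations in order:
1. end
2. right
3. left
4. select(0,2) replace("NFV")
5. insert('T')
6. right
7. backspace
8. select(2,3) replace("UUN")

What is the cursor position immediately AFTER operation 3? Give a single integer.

Answer: 3

Derivation:
After op 1 (end): buf='HLWP' cursor=4
After op 2 (right): buf='HLWP' cursor=4
After op 3 (left): buf='HLWP' cursor=3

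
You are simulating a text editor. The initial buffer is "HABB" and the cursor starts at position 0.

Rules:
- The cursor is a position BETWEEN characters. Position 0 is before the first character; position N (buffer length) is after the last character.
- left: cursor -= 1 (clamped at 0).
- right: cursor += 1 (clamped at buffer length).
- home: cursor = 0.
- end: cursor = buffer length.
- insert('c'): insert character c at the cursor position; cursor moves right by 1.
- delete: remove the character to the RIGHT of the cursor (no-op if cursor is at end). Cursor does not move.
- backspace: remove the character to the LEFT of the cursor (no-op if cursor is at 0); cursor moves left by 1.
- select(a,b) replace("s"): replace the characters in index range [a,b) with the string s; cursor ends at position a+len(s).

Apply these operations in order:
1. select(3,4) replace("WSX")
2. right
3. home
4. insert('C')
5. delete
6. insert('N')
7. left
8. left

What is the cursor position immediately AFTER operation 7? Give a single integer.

After op 1 (select(3,4) replace("WSX")): buf='HABWSX' cursor=6
After op 2 (right): buf='HABWSX' cursor=6
After op 3 (home): buf='HABWSX' cursor=0
After op 4 (insert('C')): buf='CHABWSX' cursor=1
After op 5 (delete): buf='CABWSX' cursor=1
After op 6 (insert('N')): buf='CNABWSX' cursor=2
After op 7 (left): buf='CNABWSX' cursor=1

Answer: 1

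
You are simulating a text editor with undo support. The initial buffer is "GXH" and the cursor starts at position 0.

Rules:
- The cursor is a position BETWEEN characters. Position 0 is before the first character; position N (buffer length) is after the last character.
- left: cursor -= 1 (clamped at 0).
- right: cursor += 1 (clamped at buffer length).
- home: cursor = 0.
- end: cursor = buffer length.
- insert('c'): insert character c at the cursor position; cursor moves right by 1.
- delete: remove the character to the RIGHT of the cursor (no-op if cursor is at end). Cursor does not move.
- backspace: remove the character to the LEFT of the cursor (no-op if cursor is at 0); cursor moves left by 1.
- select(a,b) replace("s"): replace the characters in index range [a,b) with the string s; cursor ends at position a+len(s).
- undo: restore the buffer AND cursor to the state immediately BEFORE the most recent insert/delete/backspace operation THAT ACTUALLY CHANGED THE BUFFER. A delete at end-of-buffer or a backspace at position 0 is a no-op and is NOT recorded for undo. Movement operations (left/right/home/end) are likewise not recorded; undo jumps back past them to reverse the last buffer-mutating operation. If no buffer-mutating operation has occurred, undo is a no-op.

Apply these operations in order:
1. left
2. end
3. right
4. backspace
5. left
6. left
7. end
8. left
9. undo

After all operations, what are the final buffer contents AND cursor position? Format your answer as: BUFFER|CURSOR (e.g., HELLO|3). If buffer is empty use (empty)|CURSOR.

Answer: GXH|3

Derivation:
After op 1 (left): buf='GXH' cursor=0
After op 2 (end): buf='GXH' cursor=3
After op 3 (right): buf='GXH' cursor=3
After op 4 (backspace): buf='GX' cursor=2
After op 5 (left): buf='GX' cursor=1
After op 6 (left): buf='GX' cursor=0
After op 7 (end): buf='GX' cursor=2
After op 8 (left): buf='GX' cursor=1
After op 9 (undo): buf='GXH' cursor=3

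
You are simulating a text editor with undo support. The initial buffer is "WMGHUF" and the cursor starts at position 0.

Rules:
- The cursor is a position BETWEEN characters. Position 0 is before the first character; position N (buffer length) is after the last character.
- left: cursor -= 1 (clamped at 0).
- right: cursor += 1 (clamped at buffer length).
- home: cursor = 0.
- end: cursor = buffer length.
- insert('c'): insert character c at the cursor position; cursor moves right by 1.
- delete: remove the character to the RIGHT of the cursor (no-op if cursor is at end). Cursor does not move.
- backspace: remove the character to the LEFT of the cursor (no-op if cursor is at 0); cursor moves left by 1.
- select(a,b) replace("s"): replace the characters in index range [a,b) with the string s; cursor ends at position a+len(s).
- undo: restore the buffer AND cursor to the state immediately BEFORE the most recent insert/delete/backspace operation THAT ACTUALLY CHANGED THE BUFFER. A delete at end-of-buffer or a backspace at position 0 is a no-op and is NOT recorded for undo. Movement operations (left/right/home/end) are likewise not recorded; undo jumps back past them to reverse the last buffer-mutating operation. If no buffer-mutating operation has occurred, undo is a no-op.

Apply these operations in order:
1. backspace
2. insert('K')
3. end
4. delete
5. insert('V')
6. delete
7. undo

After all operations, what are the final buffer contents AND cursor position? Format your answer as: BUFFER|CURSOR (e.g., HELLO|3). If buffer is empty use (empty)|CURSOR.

After op 1 (backspace): buf='WMGHUF' cursor=0
After op 2 (insert('K')): buf='KWMGHUF' cursor=1
After op 3 (end): buf='KWMGHUF' cursor=7
After op 4 (delete): buf='KWMGHUF' cursor=7
After op 5 (insert('V')): buf='KWMGHUFV' cursor=8
After op 6 (delete): buf='KWMGHUFV' cursor=8
After op 7 (undo): buf='KWMGHUF' cursor=7

Answer: KWMGHUF|7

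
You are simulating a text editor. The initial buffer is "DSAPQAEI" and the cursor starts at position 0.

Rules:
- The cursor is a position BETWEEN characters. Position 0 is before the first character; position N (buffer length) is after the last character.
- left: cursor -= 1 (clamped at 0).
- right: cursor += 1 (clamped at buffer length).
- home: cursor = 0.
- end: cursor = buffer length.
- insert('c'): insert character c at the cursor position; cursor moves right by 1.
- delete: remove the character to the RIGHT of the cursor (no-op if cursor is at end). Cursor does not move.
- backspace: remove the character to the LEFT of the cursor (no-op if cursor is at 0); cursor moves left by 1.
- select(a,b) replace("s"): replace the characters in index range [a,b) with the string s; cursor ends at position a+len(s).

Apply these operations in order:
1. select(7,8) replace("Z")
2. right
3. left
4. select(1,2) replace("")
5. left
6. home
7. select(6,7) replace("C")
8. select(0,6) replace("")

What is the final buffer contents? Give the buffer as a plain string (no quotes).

Answer: C

Derivation:
After op 1 (select(7,8) replace("Z")): buf='DSAPQAEZ' cursor=8
After op 2 (right): buf='DSAPQAEZ' cursor=8
After op 3 (left): buf='DSAPQAEZ' cursor=7
After op 4 (select(1,2) replace("")): buf='DAPQAEZ' cursor=1
After op 5 (left): buf='DAPQAEZ' cursor=0
After op 6 (home): buf='DAPQAEZ' cursor=0
After op 7 (select(6,7) replace("C")): buf='DAPQAEC' cursor=7
After op 8 (select(0,6) replace("")): buf='C' cursor=0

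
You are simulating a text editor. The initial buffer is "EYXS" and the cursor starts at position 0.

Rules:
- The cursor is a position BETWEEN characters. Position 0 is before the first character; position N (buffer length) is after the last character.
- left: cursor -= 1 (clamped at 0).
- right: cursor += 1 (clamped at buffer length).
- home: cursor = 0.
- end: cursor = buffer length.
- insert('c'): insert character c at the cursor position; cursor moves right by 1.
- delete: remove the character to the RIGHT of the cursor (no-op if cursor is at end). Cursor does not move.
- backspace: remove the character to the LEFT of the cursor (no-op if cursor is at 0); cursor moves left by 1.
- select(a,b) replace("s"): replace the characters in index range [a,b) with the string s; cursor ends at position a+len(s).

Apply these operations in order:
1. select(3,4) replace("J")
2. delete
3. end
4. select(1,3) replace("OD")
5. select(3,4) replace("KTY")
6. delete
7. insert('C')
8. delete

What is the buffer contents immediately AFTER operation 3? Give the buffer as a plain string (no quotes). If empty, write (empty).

After op 1 (select(3,4) replace("J")): buf='EYXJ' cursor=4
After op 2 (delete): buf='EYXJ' cursor=4
After op 3 (end): buf='EYXJ' cursor=4

Answer: EYXJ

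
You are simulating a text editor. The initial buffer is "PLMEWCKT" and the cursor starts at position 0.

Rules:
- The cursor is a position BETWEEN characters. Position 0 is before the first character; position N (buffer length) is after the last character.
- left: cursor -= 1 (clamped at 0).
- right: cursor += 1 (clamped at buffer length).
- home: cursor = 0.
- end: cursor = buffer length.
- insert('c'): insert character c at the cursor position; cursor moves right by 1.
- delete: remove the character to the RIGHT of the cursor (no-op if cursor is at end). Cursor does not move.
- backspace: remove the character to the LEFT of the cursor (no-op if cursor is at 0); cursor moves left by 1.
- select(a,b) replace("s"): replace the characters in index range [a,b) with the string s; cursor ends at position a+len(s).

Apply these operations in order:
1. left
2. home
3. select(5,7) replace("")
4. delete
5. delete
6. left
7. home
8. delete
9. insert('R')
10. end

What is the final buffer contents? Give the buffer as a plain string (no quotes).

After op 1 (left): buf='PLMEWCKT' cursor=0
After op 2 (home): buf='PLMEWCKT' cursor=0
After op 3 (select(5,7) replace("")): buf='PLMEWT' cursor=5
After op 4 (delete): buf='PLMEW' cursor=5
After op 5 (delete): buf='PLMEW' cursor=5
After op 6 (left): buf='PLMEW' cursor=4
After op 7 (home): buf='PLMEW' cursor=0
After op 8 (delete): buf='LMEW' cursor=0
After op 9 (insert('R')): buf='RLMEW' cursor=1
After op 10 (end): buf='RLMEW' cursor=5

Answer: RLMEW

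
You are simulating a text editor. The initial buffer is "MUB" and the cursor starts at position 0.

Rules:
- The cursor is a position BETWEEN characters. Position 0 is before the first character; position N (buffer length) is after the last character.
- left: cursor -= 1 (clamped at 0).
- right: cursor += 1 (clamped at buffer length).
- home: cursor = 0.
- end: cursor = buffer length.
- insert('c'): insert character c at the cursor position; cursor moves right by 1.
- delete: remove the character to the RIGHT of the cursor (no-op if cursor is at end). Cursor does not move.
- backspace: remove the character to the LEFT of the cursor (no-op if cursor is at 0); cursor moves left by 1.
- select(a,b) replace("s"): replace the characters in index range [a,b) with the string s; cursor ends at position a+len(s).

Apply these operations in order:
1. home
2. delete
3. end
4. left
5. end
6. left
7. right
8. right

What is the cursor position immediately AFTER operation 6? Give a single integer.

After op 1 (home): buf='MUB' cursor=0
After op 2 (delete): buf='UB' cursor=0
After op 3 (end): buf='UB' cursor=2
After op 4 (left): buf='UB' cursor=1
After op 5 (end): buf='UB' cursor=2
After op 6 (left): buf='UB' cursor=1

Answer: 1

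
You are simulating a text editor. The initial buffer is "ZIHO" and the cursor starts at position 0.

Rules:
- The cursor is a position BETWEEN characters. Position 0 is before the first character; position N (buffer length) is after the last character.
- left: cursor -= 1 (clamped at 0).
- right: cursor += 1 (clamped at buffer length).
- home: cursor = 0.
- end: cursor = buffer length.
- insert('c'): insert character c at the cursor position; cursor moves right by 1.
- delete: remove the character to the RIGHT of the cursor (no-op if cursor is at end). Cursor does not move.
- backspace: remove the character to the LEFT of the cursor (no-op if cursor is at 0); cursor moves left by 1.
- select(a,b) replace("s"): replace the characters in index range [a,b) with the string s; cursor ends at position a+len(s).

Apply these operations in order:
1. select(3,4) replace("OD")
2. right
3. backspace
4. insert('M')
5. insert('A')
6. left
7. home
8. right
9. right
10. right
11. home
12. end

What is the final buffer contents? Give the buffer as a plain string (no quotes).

Answer: ZIHOMA

Derivation:
After op 1 (select(3,4) replace("OD")): buf='ZIHOD' cursor=5
After op 2 (right): buf='ZIHOD' cursor=5
After op 3 (backspace): buf='ZIHO' cursor=4
After op 4 (insert('M')): buf='ZIHOM' cursor=5
After op 5 (insert('A')): buf='ZIHOMA' cursor=6
After op 6 (left): buf='ZIHOMA' cursor=5
After op 7 (home): buf='ZIHOMA' cursor=0
After op 8 (right): buf='ZIHOMA' cursor=1
After op 9 (right): buf='ZIHOMA' cursor=2
After op 10 (right): buf='ZIHOMA' cursor=3
After op 11 (home): buf='ZIHOMA' cursor=0
After op 12 (end): buf='ZIHOMA' cursor=6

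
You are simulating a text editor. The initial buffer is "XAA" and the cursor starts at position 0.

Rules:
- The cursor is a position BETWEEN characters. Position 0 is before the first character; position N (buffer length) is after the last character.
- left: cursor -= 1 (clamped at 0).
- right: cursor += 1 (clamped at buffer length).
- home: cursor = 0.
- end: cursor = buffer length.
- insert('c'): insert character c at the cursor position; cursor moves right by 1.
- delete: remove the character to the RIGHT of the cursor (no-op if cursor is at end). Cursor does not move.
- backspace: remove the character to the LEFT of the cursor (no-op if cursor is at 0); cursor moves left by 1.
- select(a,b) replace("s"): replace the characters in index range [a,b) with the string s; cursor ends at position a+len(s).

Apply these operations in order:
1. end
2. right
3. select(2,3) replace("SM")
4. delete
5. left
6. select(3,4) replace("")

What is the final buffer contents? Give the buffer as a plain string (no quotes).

Answer: XAS

Derivation:
After op 1 (end): buf='XAA' cursor=3
After op 2 (right): buf='XAA' cursor=3
After op 3 (select(2,3) replace("SM")): buf='XASM' cursor=4
After op 4 (delete): buf='XASM' cursor=4
After op 5 (left): buf='XASM' cursor=3
After op 6 (select(3,4) replace("")): buf='XAS' cursor=3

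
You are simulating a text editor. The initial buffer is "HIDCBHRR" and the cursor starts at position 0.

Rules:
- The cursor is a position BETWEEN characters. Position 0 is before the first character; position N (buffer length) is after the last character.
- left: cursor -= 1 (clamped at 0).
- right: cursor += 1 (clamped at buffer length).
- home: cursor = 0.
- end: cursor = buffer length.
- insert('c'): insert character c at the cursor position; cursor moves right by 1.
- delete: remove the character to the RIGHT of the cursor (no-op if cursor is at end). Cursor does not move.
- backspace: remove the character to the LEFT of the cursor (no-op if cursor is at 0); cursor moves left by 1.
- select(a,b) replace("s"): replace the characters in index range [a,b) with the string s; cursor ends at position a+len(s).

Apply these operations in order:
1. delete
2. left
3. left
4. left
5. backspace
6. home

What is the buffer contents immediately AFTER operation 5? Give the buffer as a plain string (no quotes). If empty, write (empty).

After op 1 (delete): buf='IDCBHRR' cursor=0
After op 2 (left): buf='IDCBHRR' cursor=0
After op 3 (left): buf='IDCBHRR' cursor=0
After op 4 (left): buf='IDCBHRR' cursor=0
After op 5 (backspace): buf='IDCBHRR' cursor=0

Answer: IDCBHRR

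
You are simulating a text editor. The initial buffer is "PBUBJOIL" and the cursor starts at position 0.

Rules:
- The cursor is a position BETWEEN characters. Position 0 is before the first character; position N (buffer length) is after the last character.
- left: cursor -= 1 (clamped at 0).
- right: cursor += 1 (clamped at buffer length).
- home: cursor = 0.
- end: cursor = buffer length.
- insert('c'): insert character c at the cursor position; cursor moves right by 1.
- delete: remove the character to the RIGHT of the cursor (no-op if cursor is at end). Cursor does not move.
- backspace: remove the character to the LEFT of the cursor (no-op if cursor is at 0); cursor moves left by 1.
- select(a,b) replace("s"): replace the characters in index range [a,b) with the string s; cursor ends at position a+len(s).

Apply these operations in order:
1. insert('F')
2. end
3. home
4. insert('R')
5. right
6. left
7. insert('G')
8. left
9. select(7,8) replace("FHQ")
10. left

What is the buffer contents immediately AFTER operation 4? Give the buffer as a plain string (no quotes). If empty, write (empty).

After op 1 (insert('F')): buf='FPBUBJOIL' cursor=1
After op 2 (end): buf='FPBUBJOIL' cursor=9
After op 3 (home): buf='FPBUBJOIL' cursor=0
After op 4 (insert('R')): buf='RFPBUBJOIL' cursor=1

Answer: RFPBUBJOIL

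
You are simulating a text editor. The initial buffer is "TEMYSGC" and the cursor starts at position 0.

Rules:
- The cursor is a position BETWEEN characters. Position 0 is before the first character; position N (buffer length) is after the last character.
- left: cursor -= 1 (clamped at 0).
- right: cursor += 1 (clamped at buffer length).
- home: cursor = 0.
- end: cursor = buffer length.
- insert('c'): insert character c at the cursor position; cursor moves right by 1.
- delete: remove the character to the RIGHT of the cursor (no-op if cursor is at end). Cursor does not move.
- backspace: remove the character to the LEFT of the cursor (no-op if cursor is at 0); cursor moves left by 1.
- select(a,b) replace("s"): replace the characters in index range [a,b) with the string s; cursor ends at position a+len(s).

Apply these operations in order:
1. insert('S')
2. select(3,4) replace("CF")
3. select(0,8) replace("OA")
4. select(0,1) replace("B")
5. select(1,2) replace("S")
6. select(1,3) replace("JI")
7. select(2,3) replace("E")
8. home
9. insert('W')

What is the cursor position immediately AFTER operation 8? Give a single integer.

After op 1 (insert('S')): buf='STEMYSGC' cursor=1
After op 2 (select(3,4) replace("CF")): buf='STECFYSGC' cursor=5
After op 3 (select(0,8) replace("OA")): buf='OAC' cursor=2
After op 4 (select(0,1) replace("B")): buf='BAC' cursor=1
After op 5 (select(1,2) replace("S")): buf='BSC' cursor=2
After op 6 (select(1,3) replace("JI")): buf='BJI' cursor=3
After op 7 (select(2,3) replace("E")): buf='BJE' cursor=3
After op 8 (home): buf='BJE' cursor=0

Answer: 0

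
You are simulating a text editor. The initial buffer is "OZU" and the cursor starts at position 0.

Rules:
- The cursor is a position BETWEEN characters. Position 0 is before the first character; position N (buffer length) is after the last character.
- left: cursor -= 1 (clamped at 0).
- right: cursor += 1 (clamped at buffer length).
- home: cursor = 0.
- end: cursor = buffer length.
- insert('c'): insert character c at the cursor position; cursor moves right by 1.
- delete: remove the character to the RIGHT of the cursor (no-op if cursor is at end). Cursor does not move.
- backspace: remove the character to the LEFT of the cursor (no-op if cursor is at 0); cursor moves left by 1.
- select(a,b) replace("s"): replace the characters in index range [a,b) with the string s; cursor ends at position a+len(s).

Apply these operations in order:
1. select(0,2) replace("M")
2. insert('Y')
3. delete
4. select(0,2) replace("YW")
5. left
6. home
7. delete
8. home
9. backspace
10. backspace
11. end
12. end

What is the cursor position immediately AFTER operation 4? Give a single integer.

After op 1 (select(0,2) replace("M")): buf='MU' cursor=1
After op 2 (insert('Y')): buf='MYU' cursor=2
After op 3 (delete): buf='MY' cursor=2
After op 4 (select(0,2) replace("YW")): buf='YW' cursor=2

Answer: 2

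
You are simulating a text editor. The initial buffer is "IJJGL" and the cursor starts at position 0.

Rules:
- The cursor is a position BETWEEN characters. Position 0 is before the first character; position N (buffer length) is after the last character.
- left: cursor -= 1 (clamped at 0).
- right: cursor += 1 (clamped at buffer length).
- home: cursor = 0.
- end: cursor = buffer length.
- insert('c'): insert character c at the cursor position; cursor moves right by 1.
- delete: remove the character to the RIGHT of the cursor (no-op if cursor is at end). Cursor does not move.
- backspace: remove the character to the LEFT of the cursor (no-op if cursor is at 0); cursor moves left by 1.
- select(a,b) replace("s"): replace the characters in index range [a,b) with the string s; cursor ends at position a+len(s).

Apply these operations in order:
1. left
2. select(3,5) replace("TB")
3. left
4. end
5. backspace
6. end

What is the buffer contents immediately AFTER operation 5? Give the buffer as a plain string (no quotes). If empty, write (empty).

Answer: IJJT

Derivation:
After op 1 (left): buf='IJJGL' cursor=0
After op 2 (select(3,5) replace("TB")): buf='IJJTB' cursor=5
After op 3 (left): buf='IJJTB' cursor=4
After op 4 (end): buf='IJJTB' cursor=5
After op 5 (backspace): buf='IJJT' cursor=4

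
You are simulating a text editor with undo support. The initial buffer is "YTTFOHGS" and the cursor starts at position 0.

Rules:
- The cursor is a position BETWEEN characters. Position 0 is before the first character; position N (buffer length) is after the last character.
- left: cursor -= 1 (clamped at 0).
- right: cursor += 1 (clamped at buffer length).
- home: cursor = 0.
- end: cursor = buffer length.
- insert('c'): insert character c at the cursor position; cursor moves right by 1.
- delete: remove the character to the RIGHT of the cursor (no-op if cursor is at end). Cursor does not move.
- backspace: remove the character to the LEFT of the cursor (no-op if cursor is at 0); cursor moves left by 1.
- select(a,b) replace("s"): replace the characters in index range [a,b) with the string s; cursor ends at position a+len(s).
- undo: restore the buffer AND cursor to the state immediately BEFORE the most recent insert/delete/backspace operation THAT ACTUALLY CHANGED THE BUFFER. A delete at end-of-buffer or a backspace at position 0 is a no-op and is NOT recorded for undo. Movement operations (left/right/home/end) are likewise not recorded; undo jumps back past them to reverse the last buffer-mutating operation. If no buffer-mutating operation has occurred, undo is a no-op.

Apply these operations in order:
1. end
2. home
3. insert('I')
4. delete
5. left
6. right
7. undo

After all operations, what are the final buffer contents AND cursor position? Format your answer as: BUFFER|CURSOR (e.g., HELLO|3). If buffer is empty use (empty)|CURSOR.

Answer: IYTTFOHGS|1

Derivation:
After op 1 (end): buf='YTTFOHGS' cursor=8
After op 2 (home): buf='YTTFOHGS' cursor=0
After op 3 (insert('I')): buf='IYTTFOHGS' cursor=1
After op 4 (delete): buf='ITTFOHGS' cursor=1
After op 5 (left): buf='ITTFOHGS' cursor=0
After op 6 (right): buf='ITTFOHGS' cursor=1
After op 7 (undo): buf='IYTTFOHGS' cursor=1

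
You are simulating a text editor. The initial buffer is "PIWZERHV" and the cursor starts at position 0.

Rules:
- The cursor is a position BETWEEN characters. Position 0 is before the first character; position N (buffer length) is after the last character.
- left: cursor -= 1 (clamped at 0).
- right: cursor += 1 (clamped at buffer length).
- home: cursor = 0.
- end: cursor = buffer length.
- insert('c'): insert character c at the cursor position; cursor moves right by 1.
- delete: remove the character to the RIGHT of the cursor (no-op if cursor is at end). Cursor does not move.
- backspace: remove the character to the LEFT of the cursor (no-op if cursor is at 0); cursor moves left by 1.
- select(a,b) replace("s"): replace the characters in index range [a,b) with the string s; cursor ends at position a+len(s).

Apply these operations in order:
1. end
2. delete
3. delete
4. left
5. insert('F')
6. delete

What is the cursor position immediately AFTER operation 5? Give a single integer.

After op 1 (end): buf='PIWZERHV' cursor=8
After op 2 (delete): buf='PIWZERHV' cursor=8
After op 3 (delete): buf='PIWZERHV' cursor=8
After op 4 (left): buf='PIWZERHV' cursor=7
After op 5 (insert('F')): buf='PIWZERHFV' cursor=8

Answer: 8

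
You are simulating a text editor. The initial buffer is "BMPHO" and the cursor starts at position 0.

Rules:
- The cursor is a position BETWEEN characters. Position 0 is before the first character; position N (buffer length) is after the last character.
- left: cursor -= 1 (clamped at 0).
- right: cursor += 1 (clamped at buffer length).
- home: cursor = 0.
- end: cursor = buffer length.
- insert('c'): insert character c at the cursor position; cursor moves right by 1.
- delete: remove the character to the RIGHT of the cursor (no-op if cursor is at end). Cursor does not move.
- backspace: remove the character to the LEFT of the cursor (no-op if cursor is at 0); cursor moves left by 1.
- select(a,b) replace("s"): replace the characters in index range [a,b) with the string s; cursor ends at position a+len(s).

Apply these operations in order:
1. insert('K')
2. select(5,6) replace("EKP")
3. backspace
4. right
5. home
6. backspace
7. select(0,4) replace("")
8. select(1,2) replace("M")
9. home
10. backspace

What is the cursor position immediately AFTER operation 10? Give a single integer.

Answer: 0

Derivation:
After op 1 (insert('K')): buf='KBMPHO' cursor=1
After op 2 (select(5,6) replace("EKP")): buf='KBMPHEKP' cursor=8
After op 3 (backspace): buf='KBMPHEK' cursor=7
After op 4 (right): buf='KBMPHEK' cursor=7
After op 5 (home): buf='KBMPHEK' cursor=0
After op 6 (backspace): buf='KBMPHEK' cursor=0
After op 7 (select(0,4) replace("")): buf='HEK' cursor=0
After op 8 (select(1,2) replace("M")): buf='HMK' cursor=2
After op 9 (home): buf='HMK' cursor=0
After op 10 (backspace): buf='HMK' cursor=0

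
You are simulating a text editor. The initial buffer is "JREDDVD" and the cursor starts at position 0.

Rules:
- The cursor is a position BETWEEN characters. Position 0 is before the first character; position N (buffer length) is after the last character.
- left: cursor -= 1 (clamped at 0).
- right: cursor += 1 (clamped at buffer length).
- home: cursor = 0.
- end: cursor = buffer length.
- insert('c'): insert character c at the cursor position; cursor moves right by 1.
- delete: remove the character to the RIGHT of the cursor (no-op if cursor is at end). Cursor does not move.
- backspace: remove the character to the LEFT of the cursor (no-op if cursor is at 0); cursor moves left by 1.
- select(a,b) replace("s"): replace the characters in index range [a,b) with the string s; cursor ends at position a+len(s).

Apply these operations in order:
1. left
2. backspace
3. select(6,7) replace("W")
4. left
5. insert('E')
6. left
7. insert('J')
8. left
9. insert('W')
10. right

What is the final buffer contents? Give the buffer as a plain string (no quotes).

After op 1 (left): buf='JREDDVD' cursor=0
After op 2 (backspace): buf='JREDDVD' cursor=0
After op 3 (select(6,7) replace("W")): buf='JREDDVW' cursor=7
After op 4 (left): buf='JREDDVW' cursor=6
After op 5 (insert('E')): buf='JREDDVEW' cursor=7
After op 6 (left): buf='JREDDVEW' cursor=6
After op 7 (insert('J')): buf='JREDDVJEW' cursor=7
After op 8 (left): buf='JREDDVJEW' cursor=6
After op 9 (insert('W')): buf='JREDDVWJEW' cursor=7
After op 10 (right): buf='JREDDVWJEW' cursor=8

Answer: JREDDVWJEW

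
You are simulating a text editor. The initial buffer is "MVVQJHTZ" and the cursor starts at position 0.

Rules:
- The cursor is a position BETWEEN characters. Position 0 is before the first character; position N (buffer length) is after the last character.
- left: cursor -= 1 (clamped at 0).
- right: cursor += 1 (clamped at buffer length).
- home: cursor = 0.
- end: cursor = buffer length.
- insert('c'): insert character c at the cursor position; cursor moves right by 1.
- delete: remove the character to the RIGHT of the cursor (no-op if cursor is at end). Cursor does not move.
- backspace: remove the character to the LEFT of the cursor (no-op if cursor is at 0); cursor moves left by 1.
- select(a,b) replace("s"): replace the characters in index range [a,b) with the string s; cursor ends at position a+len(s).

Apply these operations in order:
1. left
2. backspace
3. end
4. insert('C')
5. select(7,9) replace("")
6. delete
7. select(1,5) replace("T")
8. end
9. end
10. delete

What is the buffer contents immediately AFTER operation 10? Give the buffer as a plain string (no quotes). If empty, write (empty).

Answer: MTHT

Derivation:
After op 1 (left): buf='MVVQJHTZ' cursor=0
After op 2 (backspace): buf='MVVQJHTZ' cursor=0
After op 3 (end): buf='MVVQJHTZ' cursor=8
After op 4 (insert('C')): buf='MVVQJHTZC' cursor=9
After op 5 (select(7,9) replace("")): buf='MVVQJHT' cursor=7
After op 6 (delete): buf='MVVQJHT' cursor=7
After op 7 (select(1,5) replace("T")): buf='MTHT' cursor=2
After op 8 (end): buf='MTHT' cursor=4
After op 9 (end): buf='MTHT' cursor=4
After op 10 (delete): buf='MTHT' cursor=4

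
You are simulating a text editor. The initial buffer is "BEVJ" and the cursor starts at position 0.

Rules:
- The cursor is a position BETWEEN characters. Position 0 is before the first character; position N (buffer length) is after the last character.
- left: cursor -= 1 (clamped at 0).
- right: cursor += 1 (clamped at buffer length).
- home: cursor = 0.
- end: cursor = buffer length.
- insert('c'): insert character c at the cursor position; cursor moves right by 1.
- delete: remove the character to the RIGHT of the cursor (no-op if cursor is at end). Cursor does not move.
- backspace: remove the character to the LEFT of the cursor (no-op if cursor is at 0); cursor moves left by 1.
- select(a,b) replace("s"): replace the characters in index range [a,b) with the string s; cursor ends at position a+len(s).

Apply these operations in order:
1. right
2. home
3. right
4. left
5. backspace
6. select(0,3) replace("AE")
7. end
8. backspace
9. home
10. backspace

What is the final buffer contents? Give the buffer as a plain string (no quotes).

After op 1 (right): buf='BEVJ' cursor=1
After op 2 (home): buf='BEVJ' cursor=0
After op 3 (right): buf='BEVJ' cursor=1
After op 4 (left): buf='BEVJ' cursor=0
After op 5 (backspace): buf='BEVJ' cursor=0
After op 6 (select(0,3) replace("AE")): buf='AEJ' cursor=2
After op 7 (end): buf='AEJ' cursor=3
After op 8 (backspace): buf='AE' cursor=2
After op 9 (home): buf='AE' cursor=0
After op 10 (backspace): buf='AE' cursor=0

Answer: AE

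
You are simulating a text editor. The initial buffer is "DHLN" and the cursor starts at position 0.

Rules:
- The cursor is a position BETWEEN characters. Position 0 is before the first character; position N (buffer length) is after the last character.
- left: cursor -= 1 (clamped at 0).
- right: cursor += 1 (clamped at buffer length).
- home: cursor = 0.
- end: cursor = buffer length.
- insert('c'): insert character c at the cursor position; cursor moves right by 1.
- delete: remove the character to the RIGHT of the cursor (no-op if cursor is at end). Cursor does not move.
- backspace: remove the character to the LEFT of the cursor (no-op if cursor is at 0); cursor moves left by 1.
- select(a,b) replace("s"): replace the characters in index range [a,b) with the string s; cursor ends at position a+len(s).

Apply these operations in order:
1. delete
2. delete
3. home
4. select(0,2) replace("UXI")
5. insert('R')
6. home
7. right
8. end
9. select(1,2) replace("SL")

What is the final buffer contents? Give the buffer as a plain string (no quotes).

After op 1 (delete): buf='HLN' cursor=0
After op 2 (delete): buf='LN' cursor=0
After op 3 (home): buf='LN' cursor=0
After op 4 (select(0,2) replace("UXI")): buf='UXI' cursor=3
After op 5 (insert('R')): buf='UXIR' cursor=4
After op 6 (home): buf='UXIR' cursor=0
After op 7 (right): buf='UXIR' cursor=1
After op 8 (end): buf='UXIR' cursor=4
After op 9 (select(1,2) replace("SL")): buf='USLIR' cursor=3

Answer: USLIR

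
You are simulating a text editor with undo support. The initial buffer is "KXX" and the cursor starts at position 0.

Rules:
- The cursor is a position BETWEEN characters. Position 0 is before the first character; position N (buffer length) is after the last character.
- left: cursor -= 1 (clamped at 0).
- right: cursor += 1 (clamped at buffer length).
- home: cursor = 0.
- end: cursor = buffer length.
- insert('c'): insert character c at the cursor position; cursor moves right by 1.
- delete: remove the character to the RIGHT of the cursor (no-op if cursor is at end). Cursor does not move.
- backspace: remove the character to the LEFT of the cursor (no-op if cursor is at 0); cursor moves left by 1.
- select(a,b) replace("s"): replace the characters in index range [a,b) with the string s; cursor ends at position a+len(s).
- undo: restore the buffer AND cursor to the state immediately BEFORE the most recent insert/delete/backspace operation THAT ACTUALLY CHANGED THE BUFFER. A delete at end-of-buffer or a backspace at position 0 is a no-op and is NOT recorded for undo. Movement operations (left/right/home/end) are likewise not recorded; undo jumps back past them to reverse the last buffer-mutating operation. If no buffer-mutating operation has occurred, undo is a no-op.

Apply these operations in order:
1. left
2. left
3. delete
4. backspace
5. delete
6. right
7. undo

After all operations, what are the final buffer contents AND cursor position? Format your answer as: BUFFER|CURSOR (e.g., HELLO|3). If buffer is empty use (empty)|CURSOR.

Answer: XX|0

Derivation:
After op 1 (left): buf='KXX' cursor=0
After op 2 (left): buf='KXX' cursor=0
After op 3 (delete): buf='XX' cursor=0
After op 4 (backspace): buf='XX' cursor=0
After op 5 (delete): buf='X' cursor=0
After op 6 (right): buf='X' cursor=1
After op 7 (undo): buf='XX' cursor=0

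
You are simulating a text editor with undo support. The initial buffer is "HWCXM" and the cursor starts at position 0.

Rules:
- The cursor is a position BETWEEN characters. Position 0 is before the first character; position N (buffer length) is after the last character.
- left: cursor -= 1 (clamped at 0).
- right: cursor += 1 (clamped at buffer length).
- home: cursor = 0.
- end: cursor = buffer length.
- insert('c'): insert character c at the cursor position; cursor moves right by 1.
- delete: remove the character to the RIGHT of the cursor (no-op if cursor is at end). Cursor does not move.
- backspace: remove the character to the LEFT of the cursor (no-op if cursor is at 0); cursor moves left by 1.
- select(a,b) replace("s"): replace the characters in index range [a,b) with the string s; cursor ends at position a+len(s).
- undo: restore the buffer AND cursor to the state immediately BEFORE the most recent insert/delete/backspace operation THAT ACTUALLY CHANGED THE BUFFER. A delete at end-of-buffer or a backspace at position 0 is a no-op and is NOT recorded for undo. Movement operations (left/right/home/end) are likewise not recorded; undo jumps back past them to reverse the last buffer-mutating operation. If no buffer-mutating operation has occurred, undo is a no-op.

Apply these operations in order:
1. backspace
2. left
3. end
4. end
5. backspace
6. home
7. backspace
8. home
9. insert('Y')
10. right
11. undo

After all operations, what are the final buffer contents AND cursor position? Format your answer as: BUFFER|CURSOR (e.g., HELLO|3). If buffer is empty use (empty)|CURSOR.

After op 1 (backspace): buf='HWCXM' cursor=0
After op 2 (left): buf='HWCXM' cursor=0
After op 3 (end): buf='HWCXM' cursor=5
After op 4 (end): buf='HWCXM' cursor=5
After op 5 (backspace): buf='HWCX' cursor=4
After op 6 (home): buf='HWCX' cursor=0
After op 7 (backspace): buf='HWCX' cursor=0
After op 8 (home): buf='HWCX' cursor=0
After op 9 (insert('Y')): buf='YHWCX' cursor=1
After op 10 (right): buf='YHWCX' cursor=2
After op 11 (undo): buf='HWCX' cursor=0

Answer: HWCX|0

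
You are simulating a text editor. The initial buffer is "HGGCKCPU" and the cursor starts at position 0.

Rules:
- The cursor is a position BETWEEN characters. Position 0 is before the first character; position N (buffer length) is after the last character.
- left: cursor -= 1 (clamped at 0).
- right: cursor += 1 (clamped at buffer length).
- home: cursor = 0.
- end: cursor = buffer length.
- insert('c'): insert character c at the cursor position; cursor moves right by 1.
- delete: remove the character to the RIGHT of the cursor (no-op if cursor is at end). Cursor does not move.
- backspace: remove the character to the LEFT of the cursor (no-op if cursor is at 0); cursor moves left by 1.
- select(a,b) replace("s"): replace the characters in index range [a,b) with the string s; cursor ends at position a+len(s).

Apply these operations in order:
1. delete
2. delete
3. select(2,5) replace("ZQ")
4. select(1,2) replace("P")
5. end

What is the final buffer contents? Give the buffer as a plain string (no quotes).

Answer: GPZQU

Derivation:
After op 1 (delete): buf='GGCKCPU' cursor=0
After op 2 (delete): buf='GCKCPU' cursor=0
After op 3 (select(2,5) replace("ZQ")): buf='GCZQU' cursor=4
After op 4 (select(1,2) replace("P")): buf='GPZQU' cursor=2
After op 5 (end): buf='GPZQU' cursor=5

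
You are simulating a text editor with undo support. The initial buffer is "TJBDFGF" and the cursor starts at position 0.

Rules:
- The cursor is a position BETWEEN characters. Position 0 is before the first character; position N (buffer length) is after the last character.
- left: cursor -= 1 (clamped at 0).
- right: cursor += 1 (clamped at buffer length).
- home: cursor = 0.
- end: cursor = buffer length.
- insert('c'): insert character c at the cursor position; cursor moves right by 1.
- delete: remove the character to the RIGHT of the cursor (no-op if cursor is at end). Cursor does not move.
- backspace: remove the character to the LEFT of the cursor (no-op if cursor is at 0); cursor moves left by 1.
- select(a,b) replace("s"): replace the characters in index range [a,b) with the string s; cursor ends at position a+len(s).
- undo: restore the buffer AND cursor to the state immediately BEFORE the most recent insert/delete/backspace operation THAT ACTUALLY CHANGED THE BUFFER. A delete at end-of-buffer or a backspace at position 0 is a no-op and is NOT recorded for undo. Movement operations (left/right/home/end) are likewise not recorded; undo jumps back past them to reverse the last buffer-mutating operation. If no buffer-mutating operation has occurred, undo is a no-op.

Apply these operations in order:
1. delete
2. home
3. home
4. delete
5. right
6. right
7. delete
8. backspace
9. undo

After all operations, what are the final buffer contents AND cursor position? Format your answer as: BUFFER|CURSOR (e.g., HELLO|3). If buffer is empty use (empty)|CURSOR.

Answer: BDGF|2

Derivation:
After op 1 (delete): buf='JBDFGF' cursor=0
After op 2 (home): buf='JBDFGF' cursor=0
After op 3 (home): buf='JBDFGF' cursor=0
After op 4 (delete): buf='BDFGF' cursor=0
After op 5 (right): buf='BDFGF' cursor=1
After op 6 (right): buf='BDFGF' cursor=2
After op 7 (delete): buf='BDGF' cursor=2
After op 8 (backspace): buf='BGF' cursor=1
After op 9 (undo): buf='BDGF' cursor=2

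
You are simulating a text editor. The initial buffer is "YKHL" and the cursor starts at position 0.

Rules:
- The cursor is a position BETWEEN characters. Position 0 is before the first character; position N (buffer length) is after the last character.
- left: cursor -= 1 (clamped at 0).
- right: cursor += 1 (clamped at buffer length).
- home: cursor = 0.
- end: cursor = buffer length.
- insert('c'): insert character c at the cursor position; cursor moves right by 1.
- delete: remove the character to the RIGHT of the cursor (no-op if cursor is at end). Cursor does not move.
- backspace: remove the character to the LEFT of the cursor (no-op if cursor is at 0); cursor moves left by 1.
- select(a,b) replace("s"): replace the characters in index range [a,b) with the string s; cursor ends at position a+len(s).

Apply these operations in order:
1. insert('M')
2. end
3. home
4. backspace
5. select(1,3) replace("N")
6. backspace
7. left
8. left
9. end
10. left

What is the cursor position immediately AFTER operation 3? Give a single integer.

Answer: 0

Derivation:
After op 1 (insert('M')): buf='MYKHL' cursor=1
After op 2 (end): buf='MYKHL' cursor=5
After op 3 (home): buf='MYKHL' cursor=0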